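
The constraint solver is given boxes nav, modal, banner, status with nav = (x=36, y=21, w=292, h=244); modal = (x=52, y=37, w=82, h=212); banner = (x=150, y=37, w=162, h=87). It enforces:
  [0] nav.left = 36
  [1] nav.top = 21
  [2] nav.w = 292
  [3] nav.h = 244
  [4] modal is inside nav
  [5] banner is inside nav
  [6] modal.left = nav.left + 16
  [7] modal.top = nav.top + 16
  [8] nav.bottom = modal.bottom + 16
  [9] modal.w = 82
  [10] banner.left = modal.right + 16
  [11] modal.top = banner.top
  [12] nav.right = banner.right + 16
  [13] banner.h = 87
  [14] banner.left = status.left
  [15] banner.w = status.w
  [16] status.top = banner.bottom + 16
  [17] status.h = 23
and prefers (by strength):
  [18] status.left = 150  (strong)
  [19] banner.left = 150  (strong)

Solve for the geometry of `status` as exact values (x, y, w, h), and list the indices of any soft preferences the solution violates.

1. status.x = 150  [banner.left = status.left]
2. status.w = 162  [banner.w = status.w]
3. status.y = 140  [status.top = banner.bottom + 16]
4. status.h = 23  [status.h = 23]

status = (x=150, y=140, w=162, h=23)
violated soft preferences: none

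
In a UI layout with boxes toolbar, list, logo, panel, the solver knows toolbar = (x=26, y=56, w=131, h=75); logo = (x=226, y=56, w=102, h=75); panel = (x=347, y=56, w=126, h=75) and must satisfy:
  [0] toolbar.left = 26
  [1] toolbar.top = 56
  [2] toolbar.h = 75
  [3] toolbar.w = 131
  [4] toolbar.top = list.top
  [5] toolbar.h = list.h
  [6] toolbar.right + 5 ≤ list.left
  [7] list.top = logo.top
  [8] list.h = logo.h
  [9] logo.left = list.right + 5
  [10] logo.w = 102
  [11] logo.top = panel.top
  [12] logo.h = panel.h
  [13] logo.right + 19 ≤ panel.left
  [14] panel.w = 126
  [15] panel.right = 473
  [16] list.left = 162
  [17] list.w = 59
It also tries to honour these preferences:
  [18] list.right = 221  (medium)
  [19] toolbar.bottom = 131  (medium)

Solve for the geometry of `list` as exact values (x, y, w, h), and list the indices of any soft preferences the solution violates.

1. list.y = 56  [toolbar.top = list.top]
2. list.h = 75  [toolbar.h = list.h]
3. list.x = 162  [list.left = 162]
4. list.w = 59  [list.w = 59]

list = (x=162, y=56, w=59, h=75)
violated soft preferences: none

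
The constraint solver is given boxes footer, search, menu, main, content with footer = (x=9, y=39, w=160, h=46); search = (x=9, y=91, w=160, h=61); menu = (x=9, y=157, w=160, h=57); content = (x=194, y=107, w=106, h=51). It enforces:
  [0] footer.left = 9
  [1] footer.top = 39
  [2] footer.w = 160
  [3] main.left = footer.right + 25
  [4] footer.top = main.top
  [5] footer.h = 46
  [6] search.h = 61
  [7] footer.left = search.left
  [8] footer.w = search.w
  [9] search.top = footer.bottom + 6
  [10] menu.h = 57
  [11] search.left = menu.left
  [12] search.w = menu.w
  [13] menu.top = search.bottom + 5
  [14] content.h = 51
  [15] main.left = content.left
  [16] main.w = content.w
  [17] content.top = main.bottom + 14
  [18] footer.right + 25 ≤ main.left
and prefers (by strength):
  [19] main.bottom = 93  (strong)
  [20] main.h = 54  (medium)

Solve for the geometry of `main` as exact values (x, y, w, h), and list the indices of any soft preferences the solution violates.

main = (x=194, y=39, w=106, h=54)
violated soft preferences: none

1. main.x = 194  [main.left = footer.right + 25]
2. main.y = 39  [footer.top = main.top]
3. main.w = 106  [main.w = content.w]
4. main.h = 54  [content.top = main.bottom + 14]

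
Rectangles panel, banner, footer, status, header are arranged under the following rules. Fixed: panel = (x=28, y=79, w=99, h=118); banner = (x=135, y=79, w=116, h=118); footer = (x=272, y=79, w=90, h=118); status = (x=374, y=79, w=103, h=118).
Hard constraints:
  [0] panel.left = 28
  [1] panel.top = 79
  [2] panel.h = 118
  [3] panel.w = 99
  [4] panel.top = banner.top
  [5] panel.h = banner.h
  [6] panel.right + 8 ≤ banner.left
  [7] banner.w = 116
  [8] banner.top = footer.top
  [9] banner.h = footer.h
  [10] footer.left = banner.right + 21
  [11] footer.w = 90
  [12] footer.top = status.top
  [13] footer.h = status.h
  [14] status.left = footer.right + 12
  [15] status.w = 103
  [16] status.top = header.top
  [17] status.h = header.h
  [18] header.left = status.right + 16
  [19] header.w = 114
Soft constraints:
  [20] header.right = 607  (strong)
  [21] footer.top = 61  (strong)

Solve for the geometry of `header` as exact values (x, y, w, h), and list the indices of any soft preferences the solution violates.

header = (x=493, y=79, w=114, h=118)
violated soft preferences: 21

1. header.y = 79  [status.top = header.top]
2. header.h = 118  [status.h = header.h]
3. header.x = 493  [header.left = status.right + 16]
4. header.w = 114  [header.w = 114]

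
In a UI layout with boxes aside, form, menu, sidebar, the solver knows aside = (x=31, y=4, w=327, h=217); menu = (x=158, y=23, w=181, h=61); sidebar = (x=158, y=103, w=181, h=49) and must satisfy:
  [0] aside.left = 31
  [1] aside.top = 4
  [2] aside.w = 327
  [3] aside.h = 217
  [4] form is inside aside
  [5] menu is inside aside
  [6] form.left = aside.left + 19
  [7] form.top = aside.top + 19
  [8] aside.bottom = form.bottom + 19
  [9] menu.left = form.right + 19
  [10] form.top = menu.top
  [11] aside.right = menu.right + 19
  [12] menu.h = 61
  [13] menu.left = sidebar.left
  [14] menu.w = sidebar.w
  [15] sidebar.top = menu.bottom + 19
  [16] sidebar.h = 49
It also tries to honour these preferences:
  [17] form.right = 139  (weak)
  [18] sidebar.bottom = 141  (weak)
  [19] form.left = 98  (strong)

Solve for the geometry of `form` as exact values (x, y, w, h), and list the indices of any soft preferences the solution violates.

1. form.x = 50  [form.left = aside.left + 19]
2. form.y = 23  [form.top = aside.top + 19]
3. form.h = 179  [aside.bottom = form.bottom + 19]
4. form.w = 89  [menu.left = form.right + 19]

form = (x=50, y=23, w=89, h=179)
violated soft preferences: 18, 19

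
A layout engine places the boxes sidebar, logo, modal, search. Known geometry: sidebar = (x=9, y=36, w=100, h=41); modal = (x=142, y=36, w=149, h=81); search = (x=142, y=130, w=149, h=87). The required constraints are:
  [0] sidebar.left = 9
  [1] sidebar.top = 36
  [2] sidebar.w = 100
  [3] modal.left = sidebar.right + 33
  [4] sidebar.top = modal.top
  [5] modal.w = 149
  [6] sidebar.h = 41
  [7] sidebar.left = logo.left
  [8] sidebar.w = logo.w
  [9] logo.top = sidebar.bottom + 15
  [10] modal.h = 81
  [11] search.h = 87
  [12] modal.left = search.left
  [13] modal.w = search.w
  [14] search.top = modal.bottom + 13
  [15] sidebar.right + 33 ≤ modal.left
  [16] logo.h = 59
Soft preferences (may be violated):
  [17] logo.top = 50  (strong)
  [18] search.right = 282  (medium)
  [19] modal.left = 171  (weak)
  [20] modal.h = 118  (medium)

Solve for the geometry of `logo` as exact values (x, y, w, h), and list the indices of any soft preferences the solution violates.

logo = (x=9, y=92, w=100, h=59)
violated soft preferences: 17, 18, 19, 20

1. logo.x = 9  [sidebar.left = logo.left]
2. logo.w = 100  [sidebar.w = logo.w]
3. logo.y = 92  [logo.top = sidebar.bottom + 15]
4. logo.h = 59  [logo.h = 59]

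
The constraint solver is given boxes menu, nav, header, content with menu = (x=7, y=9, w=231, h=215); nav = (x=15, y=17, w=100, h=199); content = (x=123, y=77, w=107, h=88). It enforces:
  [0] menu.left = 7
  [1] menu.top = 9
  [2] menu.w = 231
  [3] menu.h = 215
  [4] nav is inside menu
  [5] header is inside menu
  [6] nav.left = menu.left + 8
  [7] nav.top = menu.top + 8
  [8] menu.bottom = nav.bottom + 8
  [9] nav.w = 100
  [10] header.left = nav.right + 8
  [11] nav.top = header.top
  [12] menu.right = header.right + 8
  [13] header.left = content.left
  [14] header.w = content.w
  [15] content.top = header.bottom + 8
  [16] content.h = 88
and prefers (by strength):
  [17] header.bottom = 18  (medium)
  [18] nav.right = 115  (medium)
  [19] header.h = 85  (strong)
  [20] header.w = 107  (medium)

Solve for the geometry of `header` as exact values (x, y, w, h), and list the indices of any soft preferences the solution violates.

1. header.x = 123  [header.left = nav.right + 8]
2. header.y = 17  [nav.top = header.top]
3. header.w = 107  [menu.right = header.right + 8]
4. header.h = 52  [content.top = header.bottom + 8]

header = (x=123, y=17, w=107, h=52)
violated soft preferences: 17, 19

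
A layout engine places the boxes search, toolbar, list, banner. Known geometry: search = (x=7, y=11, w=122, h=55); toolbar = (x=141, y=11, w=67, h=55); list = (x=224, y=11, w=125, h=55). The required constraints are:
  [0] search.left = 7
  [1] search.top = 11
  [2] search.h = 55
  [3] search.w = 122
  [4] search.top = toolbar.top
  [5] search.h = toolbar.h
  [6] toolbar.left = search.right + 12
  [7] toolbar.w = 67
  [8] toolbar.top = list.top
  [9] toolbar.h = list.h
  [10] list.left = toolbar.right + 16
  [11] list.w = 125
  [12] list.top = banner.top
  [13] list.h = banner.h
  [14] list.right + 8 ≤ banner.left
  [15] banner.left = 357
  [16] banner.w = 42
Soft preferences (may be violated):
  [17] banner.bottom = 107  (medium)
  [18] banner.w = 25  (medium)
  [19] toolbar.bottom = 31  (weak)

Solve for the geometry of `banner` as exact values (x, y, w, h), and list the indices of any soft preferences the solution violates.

1. banner.y = 11  [list.top = banner.top]
2. banner.h = 55  [list.h = banner.h]
3. banner.x = 357  [banner.left = 357]
4. banner.w = 42  [banner.w = 42]

banner = (x=357, y=11, w=42, h=55)
violated soft preferences: 17, 18, 19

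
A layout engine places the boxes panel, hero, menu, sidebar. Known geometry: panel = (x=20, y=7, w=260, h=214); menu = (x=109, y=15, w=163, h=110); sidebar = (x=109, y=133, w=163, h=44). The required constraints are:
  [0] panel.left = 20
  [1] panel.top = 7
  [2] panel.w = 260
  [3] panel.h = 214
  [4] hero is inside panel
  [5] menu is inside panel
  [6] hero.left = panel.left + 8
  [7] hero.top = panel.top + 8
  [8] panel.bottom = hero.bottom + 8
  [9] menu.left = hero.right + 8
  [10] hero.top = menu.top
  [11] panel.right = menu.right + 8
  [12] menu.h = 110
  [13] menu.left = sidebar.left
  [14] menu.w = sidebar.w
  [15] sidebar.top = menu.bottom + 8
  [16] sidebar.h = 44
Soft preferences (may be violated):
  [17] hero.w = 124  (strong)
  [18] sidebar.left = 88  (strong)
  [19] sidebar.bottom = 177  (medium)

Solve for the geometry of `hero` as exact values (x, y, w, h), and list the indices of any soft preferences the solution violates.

hero = (x=28, y=15, w=73, h=198)
violated soft preferences: 17, 18

1. hero.x = 28  [hero.left = panel.left + 8]
2. hero.y = 15  [hero.top = panel.top + 8]
3. hero.h = 198  [panel.bottom = hero.bottom + 8]
4. hero.w = 73  [menu.left = hero.right + 8]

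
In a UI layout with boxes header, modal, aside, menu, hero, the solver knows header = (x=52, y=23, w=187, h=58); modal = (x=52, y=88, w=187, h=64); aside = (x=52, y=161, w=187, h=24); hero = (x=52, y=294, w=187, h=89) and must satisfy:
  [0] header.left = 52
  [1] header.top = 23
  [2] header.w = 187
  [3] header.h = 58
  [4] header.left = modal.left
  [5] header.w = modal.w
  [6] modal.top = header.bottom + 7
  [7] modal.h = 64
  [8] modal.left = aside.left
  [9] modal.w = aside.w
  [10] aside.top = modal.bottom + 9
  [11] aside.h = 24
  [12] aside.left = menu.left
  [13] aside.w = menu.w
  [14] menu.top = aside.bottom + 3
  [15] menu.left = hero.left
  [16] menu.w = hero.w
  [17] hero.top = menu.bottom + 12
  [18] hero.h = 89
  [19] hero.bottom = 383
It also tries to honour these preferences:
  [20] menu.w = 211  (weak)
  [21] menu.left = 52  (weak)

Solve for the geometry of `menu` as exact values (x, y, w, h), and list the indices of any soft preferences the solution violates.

1. menu.x = 52  [aside.left = menu.left]
2. menu.w = 187  [aside.w = menu.w]
3. menu.y = 188  [menu.top = aside.bottom + 3]
4. menu.h = 94  [hero.top = menu.bottom + 12]

menu = (x=52, y=188, w=187, h=94)
violated soft preferences: 20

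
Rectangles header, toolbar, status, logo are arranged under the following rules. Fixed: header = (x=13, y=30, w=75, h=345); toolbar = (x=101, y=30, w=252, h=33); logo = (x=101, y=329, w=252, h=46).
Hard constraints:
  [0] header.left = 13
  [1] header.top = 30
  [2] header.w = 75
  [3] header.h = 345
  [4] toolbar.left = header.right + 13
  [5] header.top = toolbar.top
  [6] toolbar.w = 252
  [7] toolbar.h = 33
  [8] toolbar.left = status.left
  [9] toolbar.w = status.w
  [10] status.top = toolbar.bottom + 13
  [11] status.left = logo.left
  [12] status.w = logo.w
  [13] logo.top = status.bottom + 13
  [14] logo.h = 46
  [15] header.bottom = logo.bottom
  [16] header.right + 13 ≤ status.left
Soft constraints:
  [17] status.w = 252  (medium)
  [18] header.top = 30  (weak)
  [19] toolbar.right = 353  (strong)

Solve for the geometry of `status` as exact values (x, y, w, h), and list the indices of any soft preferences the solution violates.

status = (x=101, y=76, w=252, h=240)
violated soft preferences: none

1. status.x = 101  [toolbar.left = status.left]
2. status.w = 252  [toolbar.w = status.w]
3. status.y = 76  [status.top = toolbar.bottom + 13]
4. status.h = 240  [logo.top = status.bottom + 13]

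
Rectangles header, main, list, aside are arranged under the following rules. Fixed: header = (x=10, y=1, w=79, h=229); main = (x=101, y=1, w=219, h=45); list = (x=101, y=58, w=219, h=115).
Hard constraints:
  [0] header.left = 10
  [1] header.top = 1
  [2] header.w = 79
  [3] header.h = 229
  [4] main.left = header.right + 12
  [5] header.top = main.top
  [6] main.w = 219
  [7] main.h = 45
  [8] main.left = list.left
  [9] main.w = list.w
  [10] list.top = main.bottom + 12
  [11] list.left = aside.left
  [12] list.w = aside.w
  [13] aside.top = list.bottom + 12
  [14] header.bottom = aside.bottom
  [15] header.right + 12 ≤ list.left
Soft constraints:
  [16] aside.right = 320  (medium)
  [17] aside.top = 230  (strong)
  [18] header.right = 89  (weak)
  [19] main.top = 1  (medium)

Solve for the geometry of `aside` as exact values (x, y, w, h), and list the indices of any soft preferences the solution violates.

aside = (x=101, y=185, w=219, h=45)
violated soft preferences: 17

1. aside.x = 101  [list.left = aside.left]
2. aside.w = 219  [list.w = aside.w]
3. aside.y = 185  [aside.top = list.bottom + 12]
4. aside.h = 45  [header.bottom = aside.bottom]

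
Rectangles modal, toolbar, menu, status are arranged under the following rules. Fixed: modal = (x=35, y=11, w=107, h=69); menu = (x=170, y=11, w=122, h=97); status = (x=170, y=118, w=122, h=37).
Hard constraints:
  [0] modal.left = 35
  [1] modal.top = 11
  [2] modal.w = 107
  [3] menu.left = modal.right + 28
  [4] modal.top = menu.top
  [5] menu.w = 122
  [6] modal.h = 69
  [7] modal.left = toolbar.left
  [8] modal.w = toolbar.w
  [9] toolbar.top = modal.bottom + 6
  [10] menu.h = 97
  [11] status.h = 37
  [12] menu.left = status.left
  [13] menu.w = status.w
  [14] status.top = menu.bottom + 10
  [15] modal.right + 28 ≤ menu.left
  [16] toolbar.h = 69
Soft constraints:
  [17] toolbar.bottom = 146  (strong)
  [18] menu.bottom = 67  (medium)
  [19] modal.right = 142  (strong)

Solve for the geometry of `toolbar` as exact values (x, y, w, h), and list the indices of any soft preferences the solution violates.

1. toolbar.x = 35  [modal.left = toolbar.left]
2. toolbar.w = 107  [modal.w = toolbar.w]
3. toolbar.y = 86  [toolbar.top = modal.bottom + 6]
4. toolbar.h = 69  [toolbar.h = 69]

toolbar = (x=35, y=86, w=107, h=69)
violated soft preferences: 17, 18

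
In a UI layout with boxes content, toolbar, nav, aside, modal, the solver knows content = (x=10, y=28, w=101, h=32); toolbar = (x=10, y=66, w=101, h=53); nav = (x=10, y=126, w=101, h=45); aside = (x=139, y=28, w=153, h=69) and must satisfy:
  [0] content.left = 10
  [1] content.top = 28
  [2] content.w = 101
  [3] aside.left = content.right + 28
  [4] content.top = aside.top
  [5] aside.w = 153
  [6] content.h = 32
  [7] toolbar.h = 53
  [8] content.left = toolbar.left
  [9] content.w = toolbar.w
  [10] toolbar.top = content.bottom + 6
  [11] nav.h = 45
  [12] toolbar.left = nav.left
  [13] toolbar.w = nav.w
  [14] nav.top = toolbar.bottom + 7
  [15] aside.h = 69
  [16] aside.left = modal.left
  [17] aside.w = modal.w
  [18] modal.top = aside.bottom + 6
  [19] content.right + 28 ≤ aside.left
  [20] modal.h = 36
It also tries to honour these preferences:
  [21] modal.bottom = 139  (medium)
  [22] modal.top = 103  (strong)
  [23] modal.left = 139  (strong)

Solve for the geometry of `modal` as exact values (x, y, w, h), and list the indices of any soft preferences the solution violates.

1. modal.x = 139  [aside.left = modal.left]
2. modal.w = 153  [aside.w = modal.w]
3. modal.y = 103  [modal.top = aside.bottom + 6]
4. modal.h = 36  [modal.h = 36]

modal = (x=139, y=103, w=153, h=36)
violated soft preferences: none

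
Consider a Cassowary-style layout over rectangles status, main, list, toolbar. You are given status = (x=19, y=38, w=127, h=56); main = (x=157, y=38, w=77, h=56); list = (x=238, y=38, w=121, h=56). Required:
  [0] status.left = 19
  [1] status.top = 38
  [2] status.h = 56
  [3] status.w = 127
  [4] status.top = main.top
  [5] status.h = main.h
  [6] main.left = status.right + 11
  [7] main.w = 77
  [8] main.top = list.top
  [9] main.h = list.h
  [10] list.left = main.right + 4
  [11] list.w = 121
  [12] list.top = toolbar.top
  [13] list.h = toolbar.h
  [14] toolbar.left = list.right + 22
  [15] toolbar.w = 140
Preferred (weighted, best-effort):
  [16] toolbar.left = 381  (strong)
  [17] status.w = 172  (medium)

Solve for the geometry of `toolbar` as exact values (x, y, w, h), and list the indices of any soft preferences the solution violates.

toolbar = (x=381, y=38, w=140, h=56)
violated soft preferences: 17

1. toolbar.y = 38  [list.top = toolbar.top]
2. toolbar.h = 56  [list.h = toolbar.h]
3. toolbar.x = 381  [toolbar.left = list.right + 22]
4. toolbar.w = 140  [toolbar.w = 140]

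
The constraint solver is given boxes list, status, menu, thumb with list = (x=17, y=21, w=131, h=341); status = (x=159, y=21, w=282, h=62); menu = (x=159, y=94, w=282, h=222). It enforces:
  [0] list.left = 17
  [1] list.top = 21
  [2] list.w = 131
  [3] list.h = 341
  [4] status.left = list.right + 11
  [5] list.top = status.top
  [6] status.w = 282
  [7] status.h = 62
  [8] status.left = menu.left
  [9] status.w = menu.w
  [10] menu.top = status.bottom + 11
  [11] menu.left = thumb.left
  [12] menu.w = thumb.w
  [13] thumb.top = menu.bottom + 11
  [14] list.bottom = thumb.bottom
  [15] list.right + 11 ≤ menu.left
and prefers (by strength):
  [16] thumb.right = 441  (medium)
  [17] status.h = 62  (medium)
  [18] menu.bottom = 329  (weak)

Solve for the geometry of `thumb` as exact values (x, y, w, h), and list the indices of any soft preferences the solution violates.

1. thumb.x = 159  [menu.left = thumb.left]
2. thumb.w = 282  [menu.w = thumb.w]
3. thumb.y = 327  [thumb.top = menu.bottom + 11]
4. thumb.h = 35  [list.bottom = thumb.bottom]

thumb = (x=159, y=327, w=282, h=35)
violated soft preferences: 18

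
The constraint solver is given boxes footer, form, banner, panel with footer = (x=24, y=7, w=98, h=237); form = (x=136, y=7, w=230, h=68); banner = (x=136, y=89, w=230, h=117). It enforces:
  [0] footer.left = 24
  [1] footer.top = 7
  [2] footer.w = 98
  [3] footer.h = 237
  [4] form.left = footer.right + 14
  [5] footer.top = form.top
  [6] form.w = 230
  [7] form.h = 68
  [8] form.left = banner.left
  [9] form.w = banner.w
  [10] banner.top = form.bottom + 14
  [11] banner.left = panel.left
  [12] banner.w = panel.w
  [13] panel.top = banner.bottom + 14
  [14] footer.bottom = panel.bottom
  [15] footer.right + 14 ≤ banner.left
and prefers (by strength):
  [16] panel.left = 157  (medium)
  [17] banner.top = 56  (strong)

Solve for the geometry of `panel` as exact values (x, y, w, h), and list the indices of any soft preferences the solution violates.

panel = (x=136, y=220, w=230, h=24)
violated soft preferences: 16, 17

1. panel.x = 136  [banner.left = panel.left]
2. panel.w = 230  [banner.w = panel.w]
3. panel.y = 220  [panel.top = banner.bottom + 14]
4. panel.h = 24  [footer.bottom = panel.bottom]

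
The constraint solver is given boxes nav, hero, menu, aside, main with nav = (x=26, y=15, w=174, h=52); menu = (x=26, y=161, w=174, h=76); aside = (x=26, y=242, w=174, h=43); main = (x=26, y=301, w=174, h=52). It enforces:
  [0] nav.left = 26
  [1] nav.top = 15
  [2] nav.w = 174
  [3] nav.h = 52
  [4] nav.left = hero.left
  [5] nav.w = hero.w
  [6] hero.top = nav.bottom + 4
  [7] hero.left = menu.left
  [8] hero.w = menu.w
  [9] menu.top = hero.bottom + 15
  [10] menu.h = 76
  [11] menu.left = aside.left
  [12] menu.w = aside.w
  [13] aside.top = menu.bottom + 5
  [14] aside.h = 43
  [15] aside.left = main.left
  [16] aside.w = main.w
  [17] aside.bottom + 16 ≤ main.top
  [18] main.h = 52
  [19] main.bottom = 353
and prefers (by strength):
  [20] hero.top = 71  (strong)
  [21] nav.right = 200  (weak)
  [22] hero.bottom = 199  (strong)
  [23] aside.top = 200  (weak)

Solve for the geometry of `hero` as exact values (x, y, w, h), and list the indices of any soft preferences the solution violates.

1. hero.x = 26  [nav.left = hero.left]
2. hero.w = 174  [nav.w = hero.w]
3. hero.y = 71  [hero.top = nav.bottom + 4]
4. hero.h = 75  [menu.top = hero.bottom + 15]

hero = (x=26, y=71, w=174, h=75)
violated soft preferences: 22, 23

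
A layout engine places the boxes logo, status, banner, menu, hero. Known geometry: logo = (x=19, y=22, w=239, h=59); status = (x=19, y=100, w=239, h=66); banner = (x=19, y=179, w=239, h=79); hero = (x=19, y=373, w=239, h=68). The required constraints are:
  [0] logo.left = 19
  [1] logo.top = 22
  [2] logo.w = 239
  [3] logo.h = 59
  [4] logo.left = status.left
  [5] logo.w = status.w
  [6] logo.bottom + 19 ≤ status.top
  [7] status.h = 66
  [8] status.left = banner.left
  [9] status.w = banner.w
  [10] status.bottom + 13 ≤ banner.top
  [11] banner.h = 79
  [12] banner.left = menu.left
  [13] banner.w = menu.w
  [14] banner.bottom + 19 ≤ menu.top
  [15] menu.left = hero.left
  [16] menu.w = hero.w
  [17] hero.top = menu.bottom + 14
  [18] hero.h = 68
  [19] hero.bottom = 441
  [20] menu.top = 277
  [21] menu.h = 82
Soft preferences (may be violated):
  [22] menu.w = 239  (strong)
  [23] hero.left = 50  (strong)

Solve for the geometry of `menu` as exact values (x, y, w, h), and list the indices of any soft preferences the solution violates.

menu = (x=19, y=277, w=239, h=82)
violated soft preferences: 23

1. menu.x = 19  [banner.left = menu.left]
2. menu.w = 239  [banner.w = menu.w]
3. menu.y = 277  [menu.top = 277]
4. menu.h = 82  [menu.h = 82]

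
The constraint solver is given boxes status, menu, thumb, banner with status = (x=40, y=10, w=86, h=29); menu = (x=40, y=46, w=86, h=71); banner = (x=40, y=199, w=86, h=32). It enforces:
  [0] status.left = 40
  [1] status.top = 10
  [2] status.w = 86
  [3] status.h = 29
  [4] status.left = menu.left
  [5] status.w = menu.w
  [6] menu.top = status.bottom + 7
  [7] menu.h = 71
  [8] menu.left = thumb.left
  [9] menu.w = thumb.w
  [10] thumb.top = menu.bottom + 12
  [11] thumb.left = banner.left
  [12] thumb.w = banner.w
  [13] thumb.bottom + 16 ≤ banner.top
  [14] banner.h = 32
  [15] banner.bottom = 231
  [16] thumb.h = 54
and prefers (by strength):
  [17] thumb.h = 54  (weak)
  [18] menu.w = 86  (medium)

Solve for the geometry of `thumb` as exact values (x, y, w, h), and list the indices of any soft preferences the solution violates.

thumb = (x=40, y=129, w=86, h=54)
violated soft preferences: none

1. thumb.x = 40  [menu.left = thumb.left]
2. thumb.w = 86  [menu.w = thumb.w]
3. thumb.y = 129  [thumb.top = menu.bottom + 12]
4. thumb.h = 54  [thumb.h = 54]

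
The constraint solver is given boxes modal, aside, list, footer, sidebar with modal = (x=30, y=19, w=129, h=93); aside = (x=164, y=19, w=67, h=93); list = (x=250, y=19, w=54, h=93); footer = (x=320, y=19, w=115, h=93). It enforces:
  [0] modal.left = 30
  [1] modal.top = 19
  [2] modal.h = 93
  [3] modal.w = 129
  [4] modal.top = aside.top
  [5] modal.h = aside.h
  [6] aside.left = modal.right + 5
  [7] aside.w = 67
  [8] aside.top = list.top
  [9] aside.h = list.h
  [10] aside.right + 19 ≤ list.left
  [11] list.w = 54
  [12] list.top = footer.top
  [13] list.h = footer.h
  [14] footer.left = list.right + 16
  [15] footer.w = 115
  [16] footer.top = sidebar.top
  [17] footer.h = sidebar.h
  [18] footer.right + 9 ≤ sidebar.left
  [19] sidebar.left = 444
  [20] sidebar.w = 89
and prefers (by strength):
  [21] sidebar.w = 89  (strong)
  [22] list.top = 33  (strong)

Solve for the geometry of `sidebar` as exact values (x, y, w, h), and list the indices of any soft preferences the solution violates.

1. sidebar.y = 19  [footer.top = sidebar.top]
2. sidebar.h = 93  [footer.h = sidebar.h]
3. sidebar.x = 444  [sidebar.left = 444]
4. sidebar.w = 89  [sidebar.w = 89]

sidebar = (x=444, y=19, w=89, h=93)
violated soft preferences: 22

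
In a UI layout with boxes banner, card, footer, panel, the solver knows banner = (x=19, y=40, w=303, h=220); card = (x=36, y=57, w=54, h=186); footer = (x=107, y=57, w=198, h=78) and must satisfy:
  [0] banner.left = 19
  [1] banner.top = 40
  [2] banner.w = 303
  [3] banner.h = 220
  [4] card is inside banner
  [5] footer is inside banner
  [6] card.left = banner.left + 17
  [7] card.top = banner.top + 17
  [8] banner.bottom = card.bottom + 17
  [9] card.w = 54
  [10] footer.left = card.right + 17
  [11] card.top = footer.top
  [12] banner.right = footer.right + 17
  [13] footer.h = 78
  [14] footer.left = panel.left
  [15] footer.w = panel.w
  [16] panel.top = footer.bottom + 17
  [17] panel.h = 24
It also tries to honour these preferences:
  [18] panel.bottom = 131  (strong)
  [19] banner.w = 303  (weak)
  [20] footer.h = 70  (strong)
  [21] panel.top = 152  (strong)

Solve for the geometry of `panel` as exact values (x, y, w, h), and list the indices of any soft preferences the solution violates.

panel = (x=107, y=152, w=198, h=24)
violated soft preferences: 18, 20

1. panel.x = 107  [footer.left = panel.left]
2. panel.w = 198  [footer.w = panel.w]
3. panel.y = 152  [panel.top = footer.bottom + 17]
4. panel.h = 24  [panel.h = 24]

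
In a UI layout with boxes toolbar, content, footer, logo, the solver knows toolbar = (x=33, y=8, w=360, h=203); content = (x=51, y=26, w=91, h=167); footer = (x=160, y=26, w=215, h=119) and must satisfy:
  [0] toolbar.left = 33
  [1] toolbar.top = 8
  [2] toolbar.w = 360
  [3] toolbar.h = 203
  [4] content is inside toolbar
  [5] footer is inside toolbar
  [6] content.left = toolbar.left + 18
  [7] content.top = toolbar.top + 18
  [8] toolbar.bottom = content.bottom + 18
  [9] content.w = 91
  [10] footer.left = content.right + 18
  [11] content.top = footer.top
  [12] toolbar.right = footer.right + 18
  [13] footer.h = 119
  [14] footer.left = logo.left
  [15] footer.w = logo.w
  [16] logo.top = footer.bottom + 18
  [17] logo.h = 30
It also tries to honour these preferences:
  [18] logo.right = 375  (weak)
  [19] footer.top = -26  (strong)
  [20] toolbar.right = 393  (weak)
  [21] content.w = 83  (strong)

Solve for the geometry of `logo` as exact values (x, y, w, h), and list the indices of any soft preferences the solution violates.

1. logo.x = 160  [footer.left = logo.left]
2. logo.w = 215  [footer.w = logo.w]
3. logo.y = 163  [logo.top = footer.bottom + 18]
4. logo.h = 30  [logo.h = 30]

logo = (x=160, y=163, w=215, h=30)
violated soft preferences: 19, 21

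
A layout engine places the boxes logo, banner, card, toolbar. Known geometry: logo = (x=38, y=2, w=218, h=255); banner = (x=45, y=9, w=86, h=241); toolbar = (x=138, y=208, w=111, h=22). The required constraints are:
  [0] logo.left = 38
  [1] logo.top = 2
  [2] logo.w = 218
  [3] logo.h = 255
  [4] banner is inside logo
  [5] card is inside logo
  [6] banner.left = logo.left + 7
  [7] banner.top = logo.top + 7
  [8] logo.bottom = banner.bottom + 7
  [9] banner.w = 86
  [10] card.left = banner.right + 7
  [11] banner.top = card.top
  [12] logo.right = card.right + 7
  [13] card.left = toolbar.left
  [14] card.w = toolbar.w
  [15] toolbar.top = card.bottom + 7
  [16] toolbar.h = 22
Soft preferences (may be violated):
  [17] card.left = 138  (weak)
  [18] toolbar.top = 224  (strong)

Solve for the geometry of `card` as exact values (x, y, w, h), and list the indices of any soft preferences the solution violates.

1. card.x = 138  [card.left = banner.right + 7]
2. card.y = 9  [banner.top = card.top]
3. card.w = 111  [logo.right = card.right + 7]
4. card.h = 192  [toolbar.top = card.bottom + 7]

card = (x=138, y=9, w=111, h=192)
violated soft preferences: 18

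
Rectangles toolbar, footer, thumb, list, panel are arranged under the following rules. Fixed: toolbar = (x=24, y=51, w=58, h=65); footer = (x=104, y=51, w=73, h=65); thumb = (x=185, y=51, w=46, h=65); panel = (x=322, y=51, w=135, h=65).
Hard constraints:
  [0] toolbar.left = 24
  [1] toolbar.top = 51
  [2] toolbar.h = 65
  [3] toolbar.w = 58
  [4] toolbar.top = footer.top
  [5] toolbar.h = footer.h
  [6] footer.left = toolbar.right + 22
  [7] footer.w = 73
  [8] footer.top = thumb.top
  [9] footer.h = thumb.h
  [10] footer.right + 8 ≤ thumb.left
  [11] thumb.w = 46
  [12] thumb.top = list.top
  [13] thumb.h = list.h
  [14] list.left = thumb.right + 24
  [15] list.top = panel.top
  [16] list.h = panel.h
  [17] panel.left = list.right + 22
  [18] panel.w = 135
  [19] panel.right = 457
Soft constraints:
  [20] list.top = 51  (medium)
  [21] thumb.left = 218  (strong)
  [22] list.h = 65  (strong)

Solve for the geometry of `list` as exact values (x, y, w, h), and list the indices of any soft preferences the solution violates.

1. list.y = 51  [thumb.top = list.top]
2. list.h = 65  [thumb.h = list.h]
3. list.x = 255  [list.left = thumb.right + 24]
4. list.w = 45  [panel.left = list.right + 22]

list = (x=255, y=51, w=45, h=65)
violated soft preferences: 21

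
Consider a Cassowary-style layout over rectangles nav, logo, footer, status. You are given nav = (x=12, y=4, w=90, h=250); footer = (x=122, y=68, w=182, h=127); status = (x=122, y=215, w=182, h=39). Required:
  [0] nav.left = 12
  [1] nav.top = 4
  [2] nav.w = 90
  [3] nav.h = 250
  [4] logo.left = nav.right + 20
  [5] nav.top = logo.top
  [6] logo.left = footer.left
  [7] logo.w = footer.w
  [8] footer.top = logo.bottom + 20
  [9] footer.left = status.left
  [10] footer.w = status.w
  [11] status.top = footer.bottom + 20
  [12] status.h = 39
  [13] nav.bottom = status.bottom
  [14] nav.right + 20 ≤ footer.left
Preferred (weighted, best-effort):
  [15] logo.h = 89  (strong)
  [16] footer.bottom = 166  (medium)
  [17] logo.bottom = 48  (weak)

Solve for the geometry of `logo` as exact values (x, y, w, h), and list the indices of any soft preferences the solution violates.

logo = (x=122, y=4, w=182, h=44)
violated soft preferences: 15, 16

1. logo.x = 122  [logo.left = nav.right + 20]
2. logo.y = 4  [nav.top = logo.top]
3. logo.w = 182  [logo.w = footer.w]
4. logo.h = 44  [footer.top = logo.bottom + 20]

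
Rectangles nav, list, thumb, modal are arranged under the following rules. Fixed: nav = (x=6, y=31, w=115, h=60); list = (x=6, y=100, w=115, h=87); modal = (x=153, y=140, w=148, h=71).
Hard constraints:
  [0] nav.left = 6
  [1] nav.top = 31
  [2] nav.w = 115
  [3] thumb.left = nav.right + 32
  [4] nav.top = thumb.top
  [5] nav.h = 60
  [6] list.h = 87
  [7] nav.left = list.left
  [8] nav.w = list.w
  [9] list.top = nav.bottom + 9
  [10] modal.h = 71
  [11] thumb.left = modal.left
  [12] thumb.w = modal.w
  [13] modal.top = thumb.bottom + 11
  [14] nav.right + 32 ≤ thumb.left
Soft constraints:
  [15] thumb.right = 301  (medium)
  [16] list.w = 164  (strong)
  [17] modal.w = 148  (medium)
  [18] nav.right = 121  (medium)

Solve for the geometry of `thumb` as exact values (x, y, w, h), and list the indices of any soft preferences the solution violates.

thumb = (x=153, y=31, w=148, h=98)
violated soft preferences: 16

1. thumb.x = 153  [thumb.left = nav.right + 32]
2. thumb.y = 31  [nav.top = thumb.top]
3. thumb.w = 148  [thumb.w = modal.w]
4. thumb.h = 98  [modal.top = thumb.bottom + 11]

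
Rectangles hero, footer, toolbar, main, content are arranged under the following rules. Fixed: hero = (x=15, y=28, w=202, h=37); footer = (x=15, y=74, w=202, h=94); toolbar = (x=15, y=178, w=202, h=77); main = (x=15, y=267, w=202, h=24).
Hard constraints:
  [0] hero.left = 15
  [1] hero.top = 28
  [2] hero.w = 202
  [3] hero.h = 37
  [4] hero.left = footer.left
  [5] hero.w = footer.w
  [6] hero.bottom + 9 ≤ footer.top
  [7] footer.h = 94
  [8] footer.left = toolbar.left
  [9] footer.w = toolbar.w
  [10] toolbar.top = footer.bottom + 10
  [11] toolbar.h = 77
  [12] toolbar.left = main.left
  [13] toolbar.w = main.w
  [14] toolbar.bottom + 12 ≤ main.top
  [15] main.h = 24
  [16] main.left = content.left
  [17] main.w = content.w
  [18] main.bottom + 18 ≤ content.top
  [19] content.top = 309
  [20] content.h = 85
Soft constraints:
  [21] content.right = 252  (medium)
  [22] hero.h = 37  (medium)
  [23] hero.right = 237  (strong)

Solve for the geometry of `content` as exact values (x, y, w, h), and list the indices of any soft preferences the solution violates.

content = (x=15, y=309, w=202, h=85)
violated soft preferences: 21, 23

1. content.x = 15  [main.left = content.left]
2. content.w = 202  [main.w = content.w]
3. content.y = 309  [content.top = 309]
4. content.h = 85  [content.h = 85]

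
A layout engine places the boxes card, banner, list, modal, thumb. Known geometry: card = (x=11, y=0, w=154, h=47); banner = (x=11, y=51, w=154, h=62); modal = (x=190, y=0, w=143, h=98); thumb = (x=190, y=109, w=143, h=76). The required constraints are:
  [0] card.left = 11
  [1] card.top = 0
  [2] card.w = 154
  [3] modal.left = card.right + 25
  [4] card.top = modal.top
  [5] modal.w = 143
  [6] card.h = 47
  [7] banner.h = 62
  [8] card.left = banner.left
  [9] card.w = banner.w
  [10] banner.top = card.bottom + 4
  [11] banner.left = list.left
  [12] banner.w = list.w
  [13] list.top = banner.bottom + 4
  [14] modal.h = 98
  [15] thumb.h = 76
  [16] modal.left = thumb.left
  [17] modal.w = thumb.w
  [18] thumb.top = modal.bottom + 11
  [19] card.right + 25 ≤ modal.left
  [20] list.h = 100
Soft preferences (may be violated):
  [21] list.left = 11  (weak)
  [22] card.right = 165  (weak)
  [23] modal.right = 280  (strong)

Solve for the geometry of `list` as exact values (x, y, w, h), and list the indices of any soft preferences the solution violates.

list = (x=11, y=117, w=154, h=100)
violated soft preferences: 23

1. list.x = 11  [banner.left = list.left]
2. list.w = 154  [banner.w = list.w]
3. list.y = 117  [list.top = banner.bottom + 4]
4. list.h = 100  [list.h = 100]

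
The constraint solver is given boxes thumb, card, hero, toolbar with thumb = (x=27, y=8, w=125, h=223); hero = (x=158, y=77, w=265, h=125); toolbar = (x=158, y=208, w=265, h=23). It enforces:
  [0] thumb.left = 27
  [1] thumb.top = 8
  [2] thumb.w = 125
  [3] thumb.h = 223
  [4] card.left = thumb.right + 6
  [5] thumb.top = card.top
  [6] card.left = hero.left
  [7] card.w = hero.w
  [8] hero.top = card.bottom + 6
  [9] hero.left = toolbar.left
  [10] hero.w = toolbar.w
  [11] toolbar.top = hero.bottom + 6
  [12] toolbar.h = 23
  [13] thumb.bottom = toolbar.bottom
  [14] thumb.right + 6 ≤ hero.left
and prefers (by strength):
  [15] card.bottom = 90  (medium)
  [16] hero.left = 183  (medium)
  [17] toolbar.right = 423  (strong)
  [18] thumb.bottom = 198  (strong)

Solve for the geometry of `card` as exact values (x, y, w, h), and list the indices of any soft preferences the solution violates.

1. card.x = 158  [card.left = thumb.right + 6]
2. card.y = 8  [thumb.top = card.top]
3. card.w = 265  [card.w = hero.w]
4. card.h = 63  [hero.top = card.bottom + 6]

card = (x=158, y=8, w=265, h=63)
violated soft preferences: 15, 16, 18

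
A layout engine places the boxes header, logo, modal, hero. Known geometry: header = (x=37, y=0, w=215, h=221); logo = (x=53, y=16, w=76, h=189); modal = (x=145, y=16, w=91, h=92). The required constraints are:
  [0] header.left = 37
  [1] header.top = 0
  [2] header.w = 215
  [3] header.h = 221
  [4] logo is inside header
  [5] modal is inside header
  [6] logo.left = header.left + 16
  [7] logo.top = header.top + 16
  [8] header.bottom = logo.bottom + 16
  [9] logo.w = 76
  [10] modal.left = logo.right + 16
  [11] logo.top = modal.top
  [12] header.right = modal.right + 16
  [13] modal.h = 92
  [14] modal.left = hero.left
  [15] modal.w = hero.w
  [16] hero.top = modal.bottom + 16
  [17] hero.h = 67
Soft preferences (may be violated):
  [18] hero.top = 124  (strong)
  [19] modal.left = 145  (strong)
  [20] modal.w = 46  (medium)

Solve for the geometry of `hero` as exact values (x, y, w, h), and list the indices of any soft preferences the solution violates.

hero = (x=145, y=124, w=91, h=67)
violated soft preferences: 20

1. hero.x = 145  [modal.left = hero.left]
2. hero.w = 91  [modal.w = hero.w]
3. hero.y = 124  [hero.top = modal.bottom + 16]
4. hero.h = 67  [hero.h = 67]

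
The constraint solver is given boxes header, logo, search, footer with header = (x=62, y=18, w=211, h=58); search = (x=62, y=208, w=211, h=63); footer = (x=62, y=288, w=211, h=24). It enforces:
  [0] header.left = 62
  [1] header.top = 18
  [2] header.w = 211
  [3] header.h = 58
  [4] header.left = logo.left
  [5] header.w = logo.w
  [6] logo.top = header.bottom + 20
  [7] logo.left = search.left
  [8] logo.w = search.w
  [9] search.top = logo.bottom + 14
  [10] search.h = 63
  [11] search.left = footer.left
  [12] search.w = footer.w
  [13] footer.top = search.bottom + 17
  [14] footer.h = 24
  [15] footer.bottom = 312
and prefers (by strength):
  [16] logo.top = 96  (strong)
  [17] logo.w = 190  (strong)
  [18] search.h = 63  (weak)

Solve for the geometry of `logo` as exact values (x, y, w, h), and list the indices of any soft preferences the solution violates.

logo = (x=62, y=96, w=211, h=98)
violated soft preferences: 17

1. logo.x = 62  [header.left = logo.left]
2. logo.w = 211  [header.w = logo.w]
3. logo.y = 96  [logo.top = header.bottom + 20]
4. logo.h = 98  [search.top = logo.bottom + 14]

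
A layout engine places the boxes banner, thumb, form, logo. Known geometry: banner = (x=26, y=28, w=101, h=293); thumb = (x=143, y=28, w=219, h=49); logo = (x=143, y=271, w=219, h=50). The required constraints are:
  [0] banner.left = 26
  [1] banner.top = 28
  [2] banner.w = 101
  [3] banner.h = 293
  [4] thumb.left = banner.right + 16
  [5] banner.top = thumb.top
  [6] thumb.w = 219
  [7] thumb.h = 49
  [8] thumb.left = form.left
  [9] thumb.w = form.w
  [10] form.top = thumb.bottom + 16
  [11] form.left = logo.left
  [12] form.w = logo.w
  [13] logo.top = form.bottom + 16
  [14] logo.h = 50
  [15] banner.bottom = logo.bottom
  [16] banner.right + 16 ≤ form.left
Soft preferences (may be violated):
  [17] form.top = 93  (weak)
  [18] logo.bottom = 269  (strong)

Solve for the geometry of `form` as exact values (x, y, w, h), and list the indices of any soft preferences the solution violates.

1. form.x = 143  [thumb.left = form.left]
2. form.w = 219  [thumb.w = form.w]
3. form.y = 93  [form.top = thumb.bottom + 16]
4. form.h = 162  [logo.top = form.bottom + 16]

form = (x=143, y=93, w=219, h=162)
violated soft preferences: 18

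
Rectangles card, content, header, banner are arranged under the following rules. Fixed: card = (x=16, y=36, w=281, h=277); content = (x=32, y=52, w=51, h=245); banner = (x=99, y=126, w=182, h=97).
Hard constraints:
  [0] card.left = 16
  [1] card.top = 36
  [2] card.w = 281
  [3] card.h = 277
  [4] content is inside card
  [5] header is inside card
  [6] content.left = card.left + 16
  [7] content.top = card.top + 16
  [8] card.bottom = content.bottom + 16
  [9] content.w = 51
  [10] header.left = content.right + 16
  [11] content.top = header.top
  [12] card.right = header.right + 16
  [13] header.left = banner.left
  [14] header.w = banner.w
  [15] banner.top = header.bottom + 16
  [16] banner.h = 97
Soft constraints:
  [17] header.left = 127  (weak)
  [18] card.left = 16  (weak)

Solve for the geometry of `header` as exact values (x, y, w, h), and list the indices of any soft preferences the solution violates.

header = (x=99, y=52, w=182, h=58)
violated soft preferences: 17

1. header.x = 99  [header.left = content.right + 16]
2. header.y = 52  [content.top = header.top]
3. header.w = 182  [card.right = header.right + 16]
4. header.h = 58  [banner.top = header.bottom + 16]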